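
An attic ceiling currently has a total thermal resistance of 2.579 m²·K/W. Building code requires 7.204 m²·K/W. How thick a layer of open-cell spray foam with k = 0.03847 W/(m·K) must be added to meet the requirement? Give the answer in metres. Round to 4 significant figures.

0.1779 m

ΔR = 7.204 − 2.579 = 4.625 m²·K/W
L = ΔR × k = 4.625 × 0.03847 = 0.17792 m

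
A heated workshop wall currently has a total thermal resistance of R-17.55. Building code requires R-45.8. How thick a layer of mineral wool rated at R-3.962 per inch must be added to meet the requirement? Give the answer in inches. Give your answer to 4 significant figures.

ΔR = 45.8 − 17.55 = 28.25 ft²·°F·h/BTU
L = ΔR / (R/in) = 28.25/3.962 = 7.1302 in

7.130 in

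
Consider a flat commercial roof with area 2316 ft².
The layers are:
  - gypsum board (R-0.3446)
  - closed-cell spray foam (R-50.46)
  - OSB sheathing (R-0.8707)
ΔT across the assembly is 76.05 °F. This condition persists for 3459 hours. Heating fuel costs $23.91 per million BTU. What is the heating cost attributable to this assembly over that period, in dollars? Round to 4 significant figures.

281.9 dollars

R_total = 0.3446 + 50.46 + 0.8707 = 51.675 ft²·°F·h/BTU
Q = 2316 × 76.05 / 51.675 = 3408.4 BTU/h
E = 3408.4 × 3459 = 11790000 BTU
Cost = 11790000/10⁶ × 23.91 = $281.89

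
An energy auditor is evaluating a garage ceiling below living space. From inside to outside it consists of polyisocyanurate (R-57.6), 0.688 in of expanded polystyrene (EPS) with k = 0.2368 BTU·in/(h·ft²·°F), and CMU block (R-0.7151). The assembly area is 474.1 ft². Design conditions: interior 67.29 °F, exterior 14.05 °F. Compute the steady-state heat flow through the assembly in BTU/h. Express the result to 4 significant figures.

0.688/0.2368 = 2.9054
R_total = 57.6 + 2.9054 + 0.7151 = 61.221 ft²·°F·h/BTU
Q = A·ΔT/R = 474.1 × (67.29 − 14.05) / 61.221 = 412.3 BTU/h

412.3 BTU/h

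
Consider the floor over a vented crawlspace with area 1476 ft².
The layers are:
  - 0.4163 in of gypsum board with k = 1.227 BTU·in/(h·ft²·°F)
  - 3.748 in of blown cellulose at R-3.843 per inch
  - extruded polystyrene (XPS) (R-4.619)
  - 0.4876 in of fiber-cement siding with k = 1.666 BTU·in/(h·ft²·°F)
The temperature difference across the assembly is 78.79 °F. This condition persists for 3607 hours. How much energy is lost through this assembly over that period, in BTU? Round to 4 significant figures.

21340000 BTU

0.4163/1.227 = 0.33928
3.748 × 3.843 = 14.404
0.4876/1.666 = 0.29268
R_total = 0.33928 + 14.404 + 4.619 + 0.29268 = 19.655 ft²·°F·h/BTU
Q = 1476 × 78.79 / 19.655 = 5916.9 BTU/h
E = 5916.9 × 3607 = 21342000 BTU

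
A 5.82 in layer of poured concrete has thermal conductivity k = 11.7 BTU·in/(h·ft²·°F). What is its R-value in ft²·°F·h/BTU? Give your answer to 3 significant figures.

0.497 ft²·°F·h/BTU

R = L/k = 5.82/11.7 = 0.4974 ft²·°F·h/BTU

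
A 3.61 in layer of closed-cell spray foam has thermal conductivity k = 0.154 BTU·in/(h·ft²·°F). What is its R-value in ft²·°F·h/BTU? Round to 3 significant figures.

23.4 ft²·°F·h/BTU

R = L/k = 3.61/0.154 = 23.44 ft²·°F·h/BTU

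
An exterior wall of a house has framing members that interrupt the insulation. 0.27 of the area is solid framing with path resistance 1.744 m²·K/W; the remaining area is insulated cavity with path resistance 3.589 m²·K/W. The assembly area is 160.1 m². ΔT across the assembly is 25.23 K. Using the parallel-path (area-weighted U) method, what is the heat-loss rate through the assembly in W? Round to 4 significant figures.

U_eff = 0.73/3.589 + 0.27/1.744 = 0.2034 + 0.15482 = 0.35822
R_eff = 1/U_eff = 2.7916 m²·K/W
Q = 160.1 × 25.23 / 2.7916 = 1446.9 W

1447 W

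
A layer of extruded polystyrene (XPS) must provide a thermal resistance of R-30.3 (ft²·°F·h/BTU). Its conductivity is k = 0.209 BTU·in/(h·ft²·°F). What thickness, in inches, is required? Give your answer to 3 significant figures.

L = R × k = 30.3 × 0.209 = 6.333 in

6.33 in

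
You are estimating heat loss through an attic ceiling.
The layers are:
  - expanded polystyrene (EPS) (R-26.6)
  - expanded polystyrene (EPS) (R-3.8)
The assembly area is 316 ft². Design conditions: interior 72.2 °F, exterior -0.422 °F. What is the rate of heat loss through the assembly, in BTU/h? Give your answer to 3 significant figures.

755 BTU/h

R_total = 26.6 + 3.8 = 30.4 ft²·°F·h/BTU
Q = A·ΔT/R = 316 × (72.2 − (-0.422)) / 30.4 = 754.9 BTU/h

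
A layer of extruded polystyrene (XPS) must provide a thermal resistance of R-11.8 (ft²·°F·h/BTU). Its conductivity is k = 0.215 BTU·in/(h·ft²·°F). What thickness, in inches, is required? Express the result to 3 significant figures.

L = R × k = 11.8 × 0.215 = 2.537 in

2.54 in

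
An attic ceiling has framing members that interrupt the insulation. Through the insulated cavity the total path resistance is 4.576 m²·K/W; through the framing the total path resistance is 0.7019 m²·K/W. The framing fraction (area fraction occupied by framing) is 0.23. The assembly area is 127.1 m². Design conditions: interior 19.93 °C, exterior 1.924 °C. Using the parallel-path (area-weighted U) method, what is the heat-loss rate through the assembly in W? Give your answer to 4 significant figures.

1135 W

U_eff = 0.77/4.576 + 0.23/0.7019 = 0.16827 + 0.32768 = 0.49595
R_eff = 1/U_eff = 2.0163 m²·K/W
Q = 127.1 × (19.93 − 1.924) / 2.0163 = 1135 W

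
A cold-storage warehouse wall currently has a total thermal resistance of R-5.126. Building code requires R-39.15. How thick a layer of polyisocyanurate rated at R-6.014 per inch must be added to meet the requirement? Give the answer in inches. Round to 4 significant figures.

ΔR = 39.15 − 5.126 = 34.024 ft²·°F·h/BTU
L = ΔR / (R/in) = 34.024/6.014 = 5.6575 in

5.657 in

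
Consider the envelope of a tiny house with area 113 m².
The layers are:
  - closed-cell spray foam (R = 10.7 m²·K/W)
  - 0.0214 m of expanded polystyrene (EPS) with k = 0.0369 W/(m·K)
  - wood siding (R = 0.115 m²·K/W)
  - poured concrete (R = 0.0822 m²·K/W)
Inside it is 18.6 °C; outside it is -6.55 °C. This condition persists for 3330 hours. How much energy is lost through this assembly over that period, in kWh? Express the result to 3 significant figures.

825 kWh

0.0214/0.0369 = 0.5799
R_total = 10.7 + 0.5799 + 0.115 + 0.0822 = 11.48 m²·K/W
Q = 113 × (18.6 − (-6.55)) / 11.48 = 247.6 W
E = 247.6 W × 3330 h / 1000 = 824.6 kWh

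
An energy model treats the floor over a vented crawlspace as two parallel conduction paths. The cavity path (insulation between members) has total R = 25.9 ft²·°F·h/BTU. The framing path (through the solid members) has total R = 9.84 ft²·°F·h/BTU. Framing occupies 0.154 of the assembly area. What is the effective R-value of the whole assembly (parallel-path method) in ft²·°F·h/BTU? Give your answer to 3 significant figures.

20.7 ft²·°F·h/BTU

U_eff = 0.846/25.9 + 0.154/9.84 = 0.03266 + 0.01565 = 0.04831
R_eff = 1/U_eff = 20.7 ft²·°F·h/BTU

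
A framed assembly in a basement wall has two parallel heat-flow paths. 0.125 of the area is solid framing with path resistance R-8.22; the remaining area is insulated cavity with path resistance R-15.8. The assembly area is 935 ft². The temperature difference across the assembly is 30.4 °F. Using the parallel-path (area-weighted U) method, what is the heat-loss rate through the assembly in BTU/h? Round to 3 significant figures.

2010 BTU/h

U_eff = 0.875/15.8 + 0.125/8.22 = 0.05538 + 0.01521 = 0.07059
R_eff = 1/U_eff = 14.17 ft²·°F·h/BTU
Q = 935 × 30.4 / 14.17 = 2006 BTU/h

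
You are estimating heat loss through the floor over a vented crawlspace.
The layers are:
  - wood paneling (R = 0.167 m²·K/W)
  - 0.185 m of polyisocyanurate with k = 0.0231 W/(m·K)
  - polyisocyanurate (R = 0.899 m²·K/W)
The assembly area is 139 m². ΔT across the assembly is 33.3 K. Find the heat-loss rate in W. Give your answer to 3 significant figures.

510 W

0.185/0.0231 = 8.009
R_total = 0.167 + 8.009 + 0.899 = 9.075 m²·K/W
Q = A·ΔT/R = 139 × 33.3 / 9.075 = 510.1 W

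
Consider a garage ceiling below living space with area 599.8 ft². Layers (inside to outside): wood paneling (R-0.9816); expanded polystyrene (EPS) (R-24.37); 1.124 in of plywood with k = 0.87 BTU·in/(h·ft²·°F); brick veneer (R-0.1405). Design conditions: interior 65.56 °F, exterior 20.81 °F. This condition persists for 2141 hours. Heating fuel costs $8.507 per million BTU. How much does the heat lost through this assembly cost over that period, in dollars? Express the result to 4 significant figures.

1.124/0.87 = 1.292
R_total = 0.9816 + 24.37 + 1.292 + 0.1405 = 26.784 ft²·°F·h/BTU
Q = 599.8 × (65.56 − 20.81) / 26.784 = 1002.1 BTU/h
E = 1002.1 × 2141 = 2145600 BTU
Cost = 2145600/10⁶ × 8.507 = $18.252

18.25 dollars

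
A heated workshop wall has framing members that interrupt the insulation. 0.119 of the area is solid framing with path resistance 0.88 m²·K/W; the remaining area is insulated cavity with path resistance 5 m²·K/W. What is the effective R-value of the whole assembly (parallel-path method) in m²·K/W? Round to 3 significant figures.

3.21 m²·K/W

U_eff = 0.881/5 + 0.119/0.88 = 0.1762 + 0.1352 = 0.3114
R_eff = 1/U_eff = 3.211 m²·K/W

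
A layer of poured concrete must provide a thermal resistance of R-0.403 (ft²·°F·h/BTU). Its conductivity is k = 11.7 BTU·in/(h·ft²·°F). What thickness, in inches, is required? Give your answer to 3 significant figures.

4.72 in

L = R × k = 0.403 × 11.7 = 4.715 in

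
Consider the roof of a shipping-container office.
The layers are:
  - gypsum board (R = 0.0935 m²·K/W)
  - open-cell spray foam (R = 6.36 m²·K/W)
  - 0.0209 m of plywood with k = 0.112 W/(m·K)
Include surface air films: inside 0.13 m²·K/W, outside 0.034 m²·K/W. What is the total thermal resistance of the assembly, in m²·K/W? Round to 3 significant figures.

0.0209/0.112 = 0.1866
R_total = 0.13 + 0.0935 + 6.36 + 0.1866 + 0.034 = 6.804 m²·K/W

6.80 m²·K/W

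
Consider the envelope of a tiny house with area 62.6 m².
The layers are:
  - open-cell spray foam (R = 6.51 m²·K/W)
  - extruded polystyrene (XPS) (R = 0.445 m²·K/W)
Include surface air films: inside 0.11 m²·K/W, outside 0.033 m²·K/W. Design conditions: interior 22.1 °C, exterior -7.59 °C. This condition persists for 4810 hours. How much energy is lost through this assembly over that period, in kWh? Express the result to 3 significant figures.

R_total = 0.11 + 6.51 + 0.445 + 0.033 = 7.098 m²·K/W
Q = 62.6 × (22.1 − (-7.59)) / 7.098 = 261.8 W
E = 261.8 W × 4810 h / 1000 = 1259 kWh

1260 kWh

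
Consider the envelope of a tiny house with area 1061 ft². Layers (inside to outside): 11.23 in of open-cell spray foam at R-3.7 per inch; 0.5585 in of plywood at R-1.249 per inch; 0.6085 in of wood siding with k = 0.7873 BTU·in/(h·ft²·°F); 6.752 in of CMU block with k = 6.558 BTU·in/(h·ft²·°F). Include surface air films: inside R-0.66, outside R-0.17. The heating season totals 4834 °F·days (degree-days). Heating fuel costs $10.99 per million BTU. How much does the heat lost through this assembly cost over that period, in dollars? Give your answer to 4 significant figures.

30.14 dollars

11.23 × 3.7 = 41.551
0.5585 × 1.249 = 0.69757
0.6085/0.7873 = 0.77289
6.752/6.558 = 1.0296
R_total = 0.66 + 41.551 + 0.69757 + 0.77289 + 1.0296 + 0.17 = 44.881 ft²·°F·h/BTU
E = A × HDD × 24 / R = 1061 × 4834 × 24 / 44.881 = 2742600 BTU
Cost = 2742600/10⁶ × 10.99 = $30.142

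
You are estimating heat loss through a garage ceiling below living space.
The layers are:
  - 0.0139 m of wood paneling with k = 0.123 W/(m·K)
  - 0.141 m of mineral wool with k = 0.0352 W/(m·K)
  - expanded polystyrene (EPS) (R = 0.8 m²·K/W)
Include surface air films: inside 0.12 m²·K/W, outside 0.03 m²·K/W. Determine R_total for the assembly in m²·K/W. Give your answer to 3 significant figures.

0.0139/0.123 = 0.113
0.141/0.0352 = 4.006
R_total = 0.12 + 0.113 + 4.006 + 0.8 + 0.03 = 5.069 m²·K/W

5.07 m²·K/W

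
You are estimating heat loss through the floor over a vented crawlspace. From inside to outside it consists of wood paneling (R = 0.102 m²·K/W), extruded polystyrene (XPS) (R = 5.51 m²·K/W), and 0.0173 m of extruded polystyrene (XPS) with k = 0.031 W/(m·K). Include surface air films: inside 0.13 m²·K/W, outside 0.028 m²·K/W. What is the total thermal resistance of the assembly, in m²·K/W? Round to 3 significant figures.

6.33 m²·K/W

0.0173/0.031 = 0.5581
R_total = 0.13 + 0.102 + 5.51 + 0.5581 + 0.028 = 6.328 m²·K/W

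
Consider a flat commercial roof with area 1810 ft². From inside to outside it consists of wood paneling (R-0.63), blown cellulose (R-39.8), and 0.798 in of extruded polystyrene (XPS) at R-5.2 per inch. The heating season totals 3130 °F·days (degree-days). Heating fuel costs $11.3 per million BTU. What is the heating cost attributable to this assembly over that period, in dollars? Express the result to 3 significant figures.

0.798 × 5.2 = 4.15
R_total = 0.63 + 39.8 + 4.15 = 44.58 ft²·°F·h/BTU
E = A × HDD × 24 / R = 1810 × 3130 × 24 / 44.58 = 3050000 BTU
Cost = 3050000/10⁶ × 11.3 = $34.46

34.5 dollars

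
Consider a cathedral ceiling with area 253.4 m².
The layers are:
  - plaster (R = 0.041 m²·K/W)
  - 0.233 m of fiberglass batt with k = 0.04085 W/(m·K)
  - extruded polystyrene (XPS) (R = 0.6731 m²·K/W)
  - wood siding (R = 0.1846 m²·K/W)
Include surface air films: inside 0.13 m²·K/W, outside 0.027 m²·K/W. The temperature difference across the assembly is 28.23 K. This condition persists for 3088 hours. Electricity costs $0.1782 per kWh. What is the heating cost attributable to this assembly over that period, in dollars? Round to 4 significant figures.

0.233/0.04085 = 5.7038
R_total = 0.13 + 0.041 + 5.7038 + 0.6731 + 0.1846 + 0.027 = 6.7595 m²·K/W
Q = 253.4 × 28.23 / 6.7595 = 1058.3 W
E = 1058.3 W × 3088 h / 1000 = 3268 kWh
Cost = 3268 × 0.1782 = $582.36

582.4 dollars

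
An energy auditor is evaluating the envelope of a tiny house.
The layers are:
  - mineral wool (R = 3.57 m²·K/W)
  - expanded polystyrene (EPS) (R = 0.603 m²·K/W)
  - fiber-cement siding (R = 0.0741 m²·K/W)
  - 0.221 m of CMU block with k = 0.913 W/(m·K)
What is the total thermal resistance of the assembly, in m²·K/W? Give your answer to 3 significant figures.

4.49 m²·K/W

0.221/0.913 = 0.2421
R_total = 3.57 + 0.603 + 0.0741 + 0.2421 = 4.489 m²·K/W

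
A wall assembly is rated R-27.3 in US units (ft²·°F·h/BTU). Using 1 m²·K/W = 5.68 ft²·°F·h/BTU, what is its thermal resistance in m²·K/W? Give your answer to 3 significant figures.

R_SI = 27.3/5.68 = 4.806

4.81 m²·K/W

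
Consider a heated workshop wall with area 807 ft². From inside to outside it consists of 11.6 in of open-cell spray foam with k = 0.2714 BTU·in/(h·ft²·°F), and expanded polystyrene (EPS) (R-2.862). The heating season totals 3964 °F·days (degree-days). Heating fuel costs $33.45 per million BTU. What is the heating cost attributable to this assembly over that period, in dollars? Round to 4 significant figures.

11.6/0.2714 = 42.741
R_total = 42.741 + 2.862 = 45.603 ft²·°F·h/BTU
E = A × HDD × 24 / R = 807 × 3964 × 24 / 45.603 = 1683500 BTU
Cost = 1683500/10⁶ × 33.45 = $56.314

56.31 dollars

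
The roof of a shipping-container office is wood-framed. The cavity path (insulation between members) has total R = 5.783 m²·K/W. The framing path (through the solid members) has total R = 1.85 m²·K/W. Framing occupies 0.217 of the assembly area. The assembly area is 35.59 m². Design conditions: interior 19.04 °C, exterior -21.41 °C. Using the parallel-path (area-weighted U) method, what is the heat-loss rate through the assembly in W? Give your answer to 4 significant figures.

363.8 W

U_eff = 0.783/5.783 + 0.217/1.85 = 0.1354 + 0.1173 = 0.25269
R_eff = 1/U_eff = 3.9574 m²·K/W
Q = 35.59 × (19.04 − (-21.41)) / 3.9574 = 363.78 W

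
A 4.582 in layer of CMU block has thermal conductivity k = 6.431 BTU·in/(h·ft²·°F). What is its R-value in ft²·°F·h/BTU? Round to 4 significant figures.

R = L/k = 4.582/6.431 = 0.71249 ft²·°F·h/BTU

0.7125 ft²·°F·h/BTU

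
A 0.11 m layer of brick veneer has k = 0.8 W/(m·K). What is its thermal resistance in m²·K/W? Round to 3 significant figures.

0.137 m²·K/W

R = L/k = 0.11/0.8 = 0.1375 m²·K/W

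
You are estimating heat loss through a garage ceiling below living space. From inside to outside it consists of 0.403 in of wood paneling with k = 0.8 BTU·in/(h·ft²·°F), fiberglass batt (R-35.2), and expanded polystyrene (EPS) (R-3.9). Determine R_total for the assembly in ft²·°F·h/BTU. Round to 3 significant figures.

0.403/0.8 = 0.5038
R_total = 0.5038 + 35.2 + 3.9 = 39.6 ft²·°F·h/BTU

39.6 ft²·°F·h/BTU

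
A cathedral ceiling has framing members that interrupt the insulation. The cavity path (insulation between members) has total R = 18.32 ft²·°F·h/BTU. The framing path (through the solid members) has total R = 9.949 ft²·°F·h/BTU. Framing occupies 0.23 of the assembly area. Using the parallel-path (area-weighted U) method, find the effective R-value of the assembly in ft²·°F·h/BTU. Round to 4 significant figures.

15.35 ft²·°F·h/BTU

U_eff = 0.77/18.32 + 0.23/9.949 = 0.042031 + 0.023118 = 0.065148
R_eff = 1/U_eff = 15.35 ft²·°F·h/BTU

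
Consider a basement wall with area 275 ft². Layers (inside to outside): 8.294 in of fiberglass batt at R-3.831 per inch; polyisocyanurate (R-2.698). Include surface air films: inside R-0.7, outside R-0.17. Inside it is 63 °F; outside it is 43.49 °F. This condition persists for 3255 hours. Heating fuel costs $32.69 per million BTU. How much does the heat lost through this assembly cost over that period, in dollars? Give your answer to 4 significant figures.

16.15 dollars

8.294 × 3.831 = 31.774
R_total = 0.7 + 31.774 + 2.698 + 0.17 = 35.342 ft²·°F·h/BTU
Q = 275 × (63 − 43.49) / 35.342 = 151.81 BTU/h
E = 151.81 × 3255 = 494140 BTU
Cost = 494140/10⁶ × 32.69 = $16.153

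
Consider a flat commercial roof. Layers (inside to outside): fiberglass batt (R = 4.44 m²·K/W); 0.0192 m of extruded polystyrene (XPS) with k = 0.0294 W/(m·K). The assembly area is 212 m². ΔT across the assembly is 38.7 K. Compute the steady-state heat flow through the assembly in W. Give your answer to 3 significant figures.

1610 W

0.0192/0.0294 = 0.6531
R_total = 4.44 + 0.6531 = 5.093 m²·K/W
Q = A·ΔT/R = 212 × 38.7 / 5.093 = 1611 W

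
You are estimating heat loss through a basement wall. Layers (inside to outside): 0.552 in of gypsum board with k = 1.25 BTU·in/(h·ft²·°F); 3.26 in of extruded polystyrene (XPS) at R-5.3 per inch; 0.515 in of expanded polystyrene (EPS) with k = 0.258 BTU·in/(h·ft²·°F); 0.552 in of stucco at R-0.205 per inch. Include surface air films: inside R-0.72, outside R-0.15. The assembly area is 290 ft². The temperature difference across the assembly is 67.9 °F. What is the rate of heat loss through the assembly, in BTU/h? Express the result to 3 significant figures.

951 BTU/h

0.552/1.25 = 0.4416
3.26 × 5.3 = 17.28
0.515/0.258 = 1.996
0.552 × 0.205 = 0.1132
R_total = 0.72 + 0.4416 + 17.28 + 1.996 + 0.1132 + 0.15 = 20.7 ft²·°F·h/BTU
Q = A·ΔT/R = 290 × 67.9 / 20.7 = 951.3 BTU/h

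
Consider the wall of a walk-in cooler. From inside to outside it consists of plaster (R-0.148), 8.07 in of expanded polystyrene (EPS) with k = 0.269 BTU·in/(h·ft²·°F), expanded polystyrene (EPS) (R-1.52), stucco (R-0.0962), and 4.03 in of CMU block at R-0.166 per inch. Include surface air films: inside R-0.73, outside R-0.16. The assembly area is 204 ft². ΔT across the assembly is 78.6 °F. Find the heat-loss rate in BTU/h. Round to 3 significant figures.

8.07/0.269 = 30
4.03 × 0.166 = 0.669
R_total = 0.73 + 0.148 + 30 + 1.52 + 0.0962 + 0.669 + 0.16 = 33.32 ft²·°F·h/BTU
Q = A·ΔT/R = 204 × 78.6 / 33.32 = 481.2 BTU/h

481 BTU/h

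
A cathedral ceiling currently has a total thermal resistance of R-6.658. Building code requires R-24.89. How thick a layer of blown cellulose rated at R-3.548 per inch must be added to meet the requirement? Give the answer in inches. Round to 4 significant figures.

5.139 in

ΔR = 24.89 − 6.658 = 18.232 ft²·°F·h/BTU
L = ΔR / (R/in) = 18.232/3.548 = 5.1387 in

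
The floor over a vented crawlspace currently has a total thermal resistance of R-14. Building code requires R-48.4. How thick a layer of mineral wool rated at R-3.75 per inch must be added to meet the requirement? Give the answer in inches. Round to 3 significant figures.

ΔR = 48.4 − 14 = 34.4 ft²·°F·h/BTU
L = ΔR / (R/in) = 34.4/3.75 = 9.173 in

9.17 in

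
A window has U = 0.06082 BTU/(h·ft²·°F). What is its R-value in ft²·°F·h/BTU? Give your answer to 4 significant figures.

16.44 ft²·°F·h/BTU

R = 1/U = 1/0.06082 = 16.442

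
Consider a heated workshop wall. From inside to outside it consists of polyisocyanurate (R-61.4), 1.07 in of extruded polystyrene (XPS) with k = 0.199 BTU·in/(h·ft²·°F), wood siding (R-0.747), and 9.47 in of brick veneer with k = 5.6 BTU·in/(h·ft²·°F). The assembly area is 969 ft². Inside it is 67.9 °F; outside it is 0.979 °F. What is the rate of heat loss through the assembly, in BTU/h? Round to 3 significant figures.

1.07/0.199 = 5.377
9.47/5.6 = 1.691
R_total = 61.4 + 5.377 + 0.747 + 1.691 = 69.21 ft²·°F·h/BTU
Q = A·ΔT/R = 969 × (67.9 − 0.979) / 69.21 = 936.9 BTU/h

937 BTU/h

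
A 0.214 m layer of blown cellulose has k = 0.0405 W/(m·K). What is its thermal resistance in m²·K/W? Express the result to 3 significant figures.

R = L/k = 0.214/0.0405 = 5.284 m²·K/W

5.28 m²·K/W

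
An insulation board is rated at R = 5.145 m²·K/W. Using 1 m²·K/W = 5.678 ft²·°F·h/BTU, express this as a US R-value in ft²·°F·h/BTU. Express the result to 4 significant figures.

29.21 ft²·°F·h/BTU

R_US = 5.145 × 5.678 = 29.213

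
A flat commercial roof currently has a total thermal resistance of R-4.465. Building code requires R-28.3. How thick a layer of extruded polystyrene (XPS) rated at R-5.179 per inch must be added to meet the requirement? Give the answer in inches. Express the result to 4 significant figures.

ΔR = 28.3 − 4.465 = 23.835 ft²·°F·h/BTU
L = ΔR / (R/in) = 23.835/5.179 = 4.6022 in

4.602 in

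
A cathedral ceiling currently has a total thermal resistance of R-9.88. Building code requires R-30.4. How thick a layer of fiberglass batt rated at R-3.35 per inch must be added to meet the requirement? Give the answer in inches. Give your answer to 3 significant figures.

ΔR = 30.4 − 9.88 = 20.52 ft²·°F·h/BTU
L = ΔR / (R/in) = 20.52/3.35 = 6.125 in

6.13 in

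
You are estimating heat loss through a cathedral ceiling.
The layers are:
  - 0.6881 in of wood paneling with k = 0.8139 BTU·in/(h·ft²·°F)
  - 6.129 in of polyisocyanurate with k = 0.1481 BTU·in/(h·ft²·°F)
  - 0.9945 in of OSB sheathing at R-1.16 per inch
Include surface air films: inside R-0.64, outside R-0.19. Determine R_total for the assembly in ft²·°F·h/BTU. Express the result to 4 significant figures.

44.21 ft²·°F·h/BTU

0.6881/0.8139 = 0.84544
6.129/0.1481 = 41.384
0.9945 × 1.16 = 1.1536
R_total = 0.64 + 0.84544 + 41.384 + 1.1536 + 0.19 = 44.213 ft²·°F·h/BTU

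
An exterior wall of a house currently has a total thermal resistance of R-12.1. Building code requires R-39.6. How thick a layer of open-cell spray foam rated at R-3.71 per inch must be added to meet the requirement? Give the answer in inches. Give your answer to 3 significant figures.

7.41 in

ΔR = 39.6 − 12.1 = 27.5 ft²·°F·h/BTU
L = ΔR / (R/in) = 27.5/3.71 = 7.412 in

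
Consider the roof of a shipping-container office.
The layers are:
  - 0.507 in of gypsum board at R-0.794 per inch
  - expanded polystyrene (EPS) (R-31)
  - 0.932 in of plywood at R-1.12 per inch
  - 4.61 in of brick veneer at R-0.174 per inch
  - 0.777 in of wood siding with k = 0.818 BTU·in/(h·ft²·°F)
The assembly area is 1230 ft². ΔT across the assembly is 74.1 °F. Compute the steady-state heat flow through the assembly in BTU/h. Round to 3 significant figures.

2670 BTU/h

0.507 × 0.794 = 0.4026
0.932 × 1.12 = 1.044
4.61 × 0.174 = 0.8021
0.777/0.818 = 0.9499
R_total = 0.4026 + 31 + 1.044 + 0.8021 + 0.9499 = 34.2 ft²·°F·h/BTU
Q = A·ΔT/R = 1230 × 74.1 / 34.2 = 2665 BTU/h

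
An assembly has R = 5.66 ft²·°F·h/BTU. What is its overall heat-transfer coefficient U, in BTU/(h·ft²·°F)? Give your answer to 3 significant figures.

U = 1/R = 1/5.66 = 0.1767

0.177 BTU/(h·ft²·°F)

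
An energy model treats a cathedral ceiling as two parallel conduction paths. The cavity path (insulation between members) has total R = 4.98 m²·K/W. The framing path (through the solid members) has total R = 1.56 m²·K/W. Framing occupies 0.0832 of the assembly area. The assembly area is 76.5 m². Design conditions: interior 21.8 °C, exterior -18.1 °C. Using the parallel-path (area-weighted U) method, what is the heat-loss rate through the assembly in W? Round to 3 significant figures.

U_eff = 0.9168/4.98 + 0.0832/1.56 = 0.1841 + 0.05333 = 0.2374
R_eff = 1/U_eff = 4.212 m²·K/W
Q = 76.5 × (21.8 − (-18.1)) / 4.212 = 724.7 W

725 W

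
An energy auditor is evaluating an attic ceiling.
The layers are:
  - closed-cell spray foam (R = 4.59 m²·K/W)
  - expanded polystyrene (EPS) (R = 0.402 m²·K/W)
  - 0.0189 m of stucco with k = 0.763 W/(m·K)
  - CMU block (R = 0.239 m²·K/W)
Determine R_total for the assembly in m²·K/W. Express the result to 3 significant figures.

0.0189/0.763 = 0.02477
R_total = 4.59 + 0.402 + 0.02477 + 0.239 = 5.256 m²·K/W

5.26 m²·K/W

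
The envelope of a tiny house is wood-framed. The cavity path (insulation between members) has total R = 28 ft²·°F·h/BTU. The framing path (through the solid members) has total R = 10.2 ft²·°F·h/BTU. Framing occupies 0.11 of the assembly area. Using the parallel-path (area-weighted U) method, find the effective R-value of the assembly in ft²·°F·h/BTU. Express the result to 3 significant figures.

23.5 ft²·°F·h/BTU

U_eff = 0.89/28 + 0.11/10.2 = 0.03179 + 0.01078 = 0.04257
R_eff = 1/U_eff = 23.49 ft²·°F·h/BTU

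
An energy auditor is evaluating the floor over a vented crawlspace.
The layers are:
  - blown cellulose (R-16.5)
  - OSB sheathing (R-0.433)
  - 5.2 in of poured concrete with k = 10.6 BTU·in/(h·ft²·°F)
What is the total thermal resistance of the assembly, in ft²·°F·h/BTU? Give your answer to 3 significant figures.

17.4 ft²·°F·h/BTU

5.2/10.6 = 0.4906
R_total = 16.5 + 0.433 + 0.4906 = 17.42 ft²·°F·h/BTU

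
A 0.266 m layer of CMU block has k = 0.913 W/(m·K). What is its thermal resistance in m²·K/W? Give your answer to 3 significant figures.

R = L/k = 0.266/0.913 = 0.2913 m²·K/W

0.291 m²·K/W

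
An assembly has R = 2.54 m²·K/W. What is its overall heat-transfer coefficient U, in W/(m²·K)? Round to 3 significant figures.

0.394 W/(m²·K)

U = 1/R = 1/2.54 = 0.3937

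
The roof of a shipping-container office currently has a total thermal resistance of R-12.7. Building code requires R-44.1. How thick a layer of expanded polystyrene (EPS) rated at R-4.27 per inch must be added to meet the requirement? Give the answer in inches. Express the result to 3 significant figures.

7.35 in

ΔR = 44.1 − 12.7 = 31.4 ft²·°F·h/BTU
L = ΔR / (R/in) = 31.4/4.27 = 7.354 in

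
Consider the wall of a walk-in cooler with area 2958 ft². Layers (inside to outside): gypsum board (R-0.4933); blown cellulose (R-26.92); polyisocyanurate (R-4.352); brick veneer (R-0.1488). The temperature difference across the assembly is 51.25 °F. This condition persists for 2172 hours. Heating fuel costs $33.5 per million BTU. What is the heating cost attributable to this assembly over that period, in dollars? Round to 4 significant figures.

R_total = 0.4933 + 26.92 + 4.352 + 0.1488 = 31.914 ft²·°F·h/BTU
Q = 2958 × 51.25 / 31.914 = 4750.2 BTU/h
E = 4750.2 × 2172 = 10317000 BTU
Cost = 10317000/10⁶ × 33.5 = $345.63

345.6 dollars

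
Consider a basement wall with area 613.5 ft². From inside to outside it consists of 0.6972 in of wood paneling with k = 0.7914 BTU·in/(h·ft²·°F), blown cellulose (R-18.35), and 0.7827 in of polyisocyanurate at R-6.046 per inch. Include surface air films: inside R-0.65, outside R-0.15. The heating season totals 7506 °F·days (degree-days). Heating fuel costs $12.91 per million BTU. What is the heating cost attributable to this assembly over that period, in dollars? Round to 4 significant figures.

0.6972/0.7914 = 0.88097
0.7827 × 6.046 = 4.7322
R_total = 0.65 + 0.88097 + 18.35 + 4.7322 + 0.15 = 24.763 ft²·°F·h/BTU
E = A × HDD × 24 / R = 613.5 × 7506 × 24 / 24.763 = 4463000 BTU
Cost = 4463000/10⁶ × 12.91 = $57.617

57.62 dollars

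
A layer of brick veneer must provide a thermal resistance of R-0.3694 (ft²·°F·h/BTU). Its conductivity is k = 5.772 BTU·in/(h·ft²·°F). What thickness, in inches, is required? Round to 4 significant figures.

2.132 in

L = R × k = 0.3694 × 5.772 = 2.1322 in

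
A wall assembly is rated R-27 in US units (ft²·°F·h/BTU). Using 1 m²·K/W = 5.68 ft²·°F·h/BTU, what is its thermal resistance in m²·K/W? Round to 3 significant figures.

R_SI = 27/5.68 = 4.754

4.75 m²·K/W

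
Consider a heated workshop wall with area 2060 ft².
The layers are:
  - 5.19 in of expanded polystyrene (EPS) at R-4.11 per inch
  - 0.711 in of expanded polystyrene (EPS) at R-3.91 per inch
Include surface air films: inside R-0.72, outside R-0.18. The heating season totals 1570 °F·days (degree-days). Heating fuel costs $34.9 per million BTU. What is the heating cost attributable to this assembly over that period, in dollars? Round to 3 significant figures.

108 dollars

5.19 × 4.11 = 21.33
0.711 × 3.91 = 2.78
R_total = 0.72 + 21.33 + 2.78 + 0.18 = 25.01 ft²·°F·h/BTU
E = A × HDD × 24 / R = 2060 × 1570 × 24 / 25.01 = 3103000 BTU
Cost = 3103000/10⁶ × 34.9 = $108.3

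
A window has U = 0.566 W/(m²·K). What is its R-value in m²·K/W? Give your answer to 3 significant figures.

1.77 m²·K/W

R = 1/U = 1/0.566 = 1.767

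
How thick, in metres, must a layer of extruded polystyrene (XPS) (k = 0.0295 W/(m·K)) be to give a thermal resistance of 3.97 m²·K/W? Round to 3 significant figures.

0.117 m

L = R·k = 3.97 × 0.0295 = 0.1171 m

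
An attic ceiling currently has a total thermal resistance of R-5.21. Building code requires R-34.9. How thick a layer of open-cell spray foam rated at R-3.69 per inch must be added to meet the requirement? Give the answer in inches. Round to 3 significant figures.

ΔR = 34.9 − 5.21 = 29.69 ft²·°F·h/BTU
L = ΔR / (R/in) = 29.69/3.69 = 8.046 in

8.05 in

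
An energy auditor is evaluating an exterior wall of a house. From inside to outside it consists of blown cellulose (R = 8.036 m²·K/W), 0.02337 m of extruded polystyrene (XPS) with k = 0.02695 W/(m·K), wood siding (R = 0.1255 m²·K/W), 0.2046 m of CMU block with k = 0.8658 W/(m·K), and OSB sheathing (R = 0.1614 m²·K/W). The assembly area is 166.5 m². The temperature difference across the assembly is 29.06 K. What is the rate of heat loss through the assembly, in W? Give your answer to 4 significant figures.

513.3 W

0.02337/0.02695 = 0.86716
0.2046/0.8658 = 0.23631
R_total = 8.036 + 0.86716 + 0.1255 + 0.23631 + 0.1614 = 9.4264 m²·K/W
Q = A·ΔT/R = 166.5 × 29.06 / 9.4264 = 513.29 W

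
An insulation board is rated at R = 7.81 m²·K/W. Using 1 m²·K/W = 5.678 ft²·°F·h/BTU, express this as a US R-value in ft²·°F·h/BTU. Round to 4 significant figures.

R_US = 7.81 × 5.678 = 44.345

44.35 ft²·°F·h/BTU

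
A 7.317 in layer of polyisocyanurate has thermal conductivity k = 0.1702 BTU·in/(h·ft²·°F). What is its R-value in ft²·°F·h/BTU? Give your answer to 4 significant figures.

R = L/k = 7.317/0.1702 = 42.991 ft²·°F·h/BTU

42.99 ft²·°F·h/BTU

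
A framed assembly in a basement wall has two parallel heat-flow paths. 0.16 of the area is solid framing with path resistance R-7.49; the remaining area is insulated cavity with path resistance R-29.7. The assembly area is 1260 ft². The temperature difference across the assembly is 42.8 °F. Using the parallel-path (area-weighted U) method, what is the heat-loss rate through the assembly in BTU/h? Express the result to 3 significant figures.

2680 BTU/h

U_eff = 0.84/29.7 + 0.16/7.49 = 0.02828 + 0.02136 = 0.04964
R_eff = 1/U_eff = 20.14 ft²·°F·h/BTU
Q = 1260 × 42.8 / 20.14 = 2677 BTU/h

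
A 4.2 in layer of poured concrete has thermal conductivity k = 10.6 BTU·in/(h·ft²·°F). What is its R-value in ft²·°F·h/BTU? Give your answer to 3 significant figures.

0.396 ft²·°F·h/BTU

R = L/k = 4.2/10.6 = 0.3962 ft²·°F·h/BTU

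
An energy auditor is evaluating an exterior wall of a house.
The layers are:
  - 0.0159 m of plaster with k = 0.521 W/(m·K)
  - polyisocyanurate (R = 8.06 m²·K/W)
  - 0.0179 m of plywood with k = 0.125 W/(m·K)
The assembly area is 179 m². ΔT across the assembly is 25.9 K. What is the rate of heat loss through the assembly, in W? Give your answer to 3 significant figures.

563 W

0.0159/0.521 = 0.03052
0.0179/0.125 = 0.1432
R_total = 0.03052 + 8.06 + 0.1432 = 8.234 m²·K/W
Q = A·ΔT/R = 179 × 25.9 / 8.234 = 563.1 W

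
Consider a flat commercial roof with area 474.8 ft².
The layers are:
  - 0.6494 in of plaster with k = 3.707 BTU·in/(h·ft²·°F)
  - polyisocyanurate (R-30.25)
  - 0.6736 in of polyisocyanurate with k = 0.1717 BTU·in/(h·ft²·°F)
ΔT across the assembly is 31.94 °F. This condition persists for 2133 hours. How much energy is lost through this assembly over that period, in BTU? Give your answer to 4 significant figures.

941700 BTU

0.6494/3.707 = 0.17518
0.6736/0.1717 = 3.9231
R_total = 0.17518 + 30.25 + 3.9231 = 34.348 ft²·°F·h/BTU
Q = 474.8 × 31.94 / 34.348 = 441.51 BTU/h
E = 441.51 × 2133 = 941740 BTU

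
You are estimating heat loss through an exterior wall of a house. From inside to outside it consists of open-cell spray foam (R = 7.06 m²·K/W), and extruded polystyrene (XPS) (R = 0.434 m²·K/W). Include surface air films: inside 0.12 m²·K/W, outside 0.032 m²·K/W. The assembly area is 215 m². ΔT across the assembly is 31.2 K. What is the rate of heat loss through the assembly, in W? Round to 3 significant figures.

R_total = 0.12 + 7.06 + 0.434 + 0.032 = 7.646 m²·K/W
Q = A·ΔT/R = 215 × 31.2 / 7.646 = 877.3 W

877 W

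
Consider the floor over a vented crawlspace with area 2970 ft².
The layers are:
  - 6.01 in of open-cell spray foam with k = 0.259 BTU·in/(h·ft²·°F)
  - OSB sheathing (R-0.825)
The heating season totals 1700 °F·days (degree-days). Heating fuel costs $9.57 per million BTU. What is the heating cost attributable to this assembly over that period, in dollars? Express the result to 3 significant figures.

6.01/0.259 = 23.2
R_total = 23.2 + 0.825 = 24.03 ft²·°F·h/BTU
E = A × HDD × 24 / R = 2970 × 1700 × 24 / 24.03 = 5043000 BTU
Cost = 5043000/10⁶ × 9.57 = $48.26

48.3 dollars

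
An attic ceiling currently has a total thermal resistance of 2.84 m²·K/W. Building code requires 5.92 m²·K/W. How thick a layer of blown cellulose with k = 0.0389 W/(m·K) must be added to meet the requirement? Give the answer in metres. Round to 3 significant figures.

ΔR = 5.92 − 2.84 = 3.08 m²·K/W
L = ΔR × k = 3.08 × 0.0389 = 0.1198 m

0.120 m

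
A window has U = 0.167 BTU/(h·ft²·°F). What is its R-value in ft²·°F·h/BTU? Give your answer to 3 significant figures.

5.99 ft²·°F·h/BTU

R = 1/U = 1/0.167 = 5.988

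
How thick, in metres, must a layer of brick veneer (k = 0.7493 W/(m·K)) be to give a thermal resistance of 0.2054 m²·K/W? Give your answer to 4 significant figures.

L = R·k = 0.2054 × 0.7493 = 0.15391 m

0.1539 m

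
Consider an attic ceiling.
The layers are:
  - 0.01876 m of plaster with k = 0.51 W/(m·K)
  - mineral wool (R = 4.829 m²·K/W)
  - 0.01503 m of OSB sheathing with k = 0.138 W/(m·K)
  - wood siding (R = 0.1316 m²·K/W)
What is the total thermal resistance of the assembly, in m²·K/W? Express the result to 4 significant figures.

5.106 m²·K/W

0.01876/0.51 = 0.036784
0.01503/0.138 = 0.10891
R_total = 0.036784 + 4.829 + 0.10891 + 0.1316 = 5.1063 m²·K/W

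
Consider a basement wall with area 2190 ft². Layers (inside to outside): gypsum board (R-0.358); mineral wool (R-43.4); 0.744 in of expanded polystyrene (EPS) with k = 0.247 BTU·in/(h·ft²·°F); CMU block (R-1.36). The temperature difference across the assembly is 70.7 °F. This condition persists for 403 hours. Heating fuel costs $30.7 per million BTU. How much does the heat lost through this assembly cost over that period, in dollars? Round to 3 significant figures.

0.744/0.247 = 3.012
R_total = 0.358 + 43.4 + 3.012 + 1.36 = 48.13 ft²·°F·h/BTU
Q = 2190 × 70.7 / 48.13 = 3217 BTU/h
E = 3217 × 403 = 1296000 BTU
Cost = 1296000/10⁶ × 30.7 = $39.8

39.8 dollars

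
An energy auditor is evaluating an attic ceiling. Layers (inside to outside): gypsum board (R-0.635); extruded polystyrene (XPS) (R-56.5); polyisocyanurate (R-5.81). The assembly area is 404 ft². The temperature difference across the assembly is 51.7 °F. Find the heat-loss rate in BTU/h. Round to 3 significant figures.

R_total = 0.635 + 56.5 + 5.81 = 62.95 ft²·°F·h/BTU
Q = A·ΔT/R = 404 × 51.7 / 62.95 = 331.8 BTU/h

332 BTU/h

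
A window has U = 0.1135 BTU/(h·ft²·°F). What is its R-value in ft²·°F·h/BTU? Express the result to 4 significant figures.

8.811 ft²·°F·h/BTU

R = 1/U = 1/0.1135 = 8.8106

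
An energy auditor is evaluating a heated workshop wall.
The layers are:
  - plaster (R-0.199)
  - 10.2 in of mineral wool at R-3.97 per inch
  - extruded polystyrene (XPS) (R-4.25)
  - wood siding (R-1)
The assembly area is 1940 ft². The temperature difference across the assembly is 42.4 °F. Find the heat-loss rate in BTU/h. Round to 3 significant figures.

10.2 × 3.97 = 40.49
R_total = 0.199 + 40.49 + 4.25 + 1 = 45.94 ft²·°F·h/BTU
Q = A·ΔT/R = 1940 × 42.4 / 45.94 = 1790 BTU/h

1790 BTU/h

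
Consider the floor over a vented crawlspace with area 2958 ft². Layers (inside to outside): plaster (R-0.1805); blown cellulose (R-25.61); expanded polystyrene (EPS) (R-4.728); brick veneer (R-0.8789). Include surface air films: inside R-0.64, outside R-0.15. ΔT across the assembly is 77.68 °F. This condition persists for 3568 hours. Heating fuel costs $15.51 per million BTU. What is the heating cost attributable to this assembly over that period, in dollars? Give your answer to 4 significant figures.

395.1 dollars

R_total = 0.64 + 0.1805 + 25.61 + 4.728 + 0.8789 + 0.15 = 32.187 ft²·°F·h/BTU
Q = 2958 × 77.68 / 32.187 = 7138.7 BTU/h
E = 7138.7 × 3568 = 25471000 BTU
Cost = 25471000/10⁶ × 15.51 = $395.06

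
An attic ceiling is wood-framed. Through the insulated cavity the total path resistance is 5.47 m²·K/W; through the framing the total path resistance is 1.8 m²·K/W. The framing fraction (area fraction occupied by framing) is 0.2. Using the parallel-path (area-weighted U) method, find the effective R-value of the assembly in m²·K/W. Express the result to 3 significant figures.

U_eff = 0.8/5.47 + 0.2/1.8 = 0.1463 + 0.1111 = 0.2574
R_eff = 1/U_eff = 3.886 m²·K/W

3.89 m²·K/W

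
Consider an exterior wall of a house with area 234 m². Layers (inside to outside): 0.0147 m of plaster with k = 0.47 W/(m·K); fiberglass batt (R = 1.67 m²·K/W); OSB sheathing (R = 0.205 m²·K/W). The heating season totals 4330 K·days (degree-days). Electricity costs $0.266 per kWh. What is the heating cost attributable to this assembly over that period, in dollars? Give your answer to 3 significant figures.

0.0147/0.47 = 0.03128
R_total = 0.03128 + 1.67 + 0.205 = 1.906 m²·K/W
E = A × HDD × 24 / R / 1000 = 234 × 4330 × 24 / 1.906 / 1000 = 12760 kWh
Cost = 12760 × 0.266 = $3393

3390 dollars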